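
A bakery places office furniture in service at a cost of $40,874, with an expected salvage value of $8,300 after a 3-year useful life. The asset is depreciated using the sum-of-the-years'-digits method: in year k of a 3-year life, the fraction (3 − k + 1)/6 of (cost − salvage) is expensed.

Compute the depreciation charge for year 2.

$10,858

Depreciable base = $40,874 − $8,300 = $32,574.
Sum of the years' digits = 3+2+1 = 6.
Year 1: $32,574 × 3/6 = $16,287. Book value $24,587.
Year 2: $32,574 × 2/6 = $10,858. Book value $13,729.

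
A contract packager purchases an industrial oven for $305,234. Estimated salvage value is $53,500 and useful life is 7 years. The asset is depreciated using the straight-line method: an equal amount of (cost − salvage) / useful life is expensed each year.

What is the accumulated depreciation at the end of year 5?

$179,810

Depreciable base = $305,234 − $53,500 = $251,734.
Annual expense = $251,734 / 7 = $35,962.
End of year 1: book value $269,272.
End of year 2: book value $233,310.
End of year 3: book value $197,348.
End of year 4: book value $161,386.
End of year 5: book value $125,424.
Accumulated through year 5 = $305,234 − $125,424 = $179,810.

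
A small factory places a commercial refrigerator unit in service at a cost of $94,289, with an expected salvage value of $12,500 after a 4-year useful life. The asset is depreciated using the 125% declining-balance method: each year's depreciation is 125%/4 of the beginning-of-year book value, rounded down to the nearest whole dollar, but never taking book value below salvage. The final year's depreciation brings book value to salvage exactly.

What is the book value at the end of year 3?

$30,640

Depreciable base = $94,289 − $12,500 = $81,789.
Year 1: ⌊$94,289 × 125%/4⌋ = $29,465. Book value $64,824.
Year 2: ⌊$64,824 × 125%/4⌋ = $20,257. Book value $44,567.
Year 3: ⌊$44,567 × 125%/4⌋ = $13,927. Book value $30,640.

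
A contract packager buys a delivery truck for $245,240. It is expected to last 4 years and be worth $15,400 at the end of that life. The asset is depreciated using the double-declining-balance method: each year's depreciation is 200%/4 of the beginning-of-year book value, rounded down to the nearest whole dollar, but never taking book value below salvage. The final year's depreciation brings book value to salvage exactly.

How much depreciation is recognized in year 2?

$61,310

Depreciable base = $245,240 − $15,400 = $229,840.
Year 1: ⌊$245,240 × 200%/4⌋ = $122,620. Book value $122,620.
Year 2: ⌊$122,620 × 200%/4⌋ = $61,310. Book value $61,310.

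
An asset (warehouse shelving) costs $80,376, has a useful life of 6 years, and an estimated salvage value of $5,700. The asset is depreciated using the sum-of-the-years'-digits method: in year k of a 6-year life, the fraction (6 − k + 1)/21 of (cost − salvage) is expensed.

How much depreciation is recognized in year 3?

Depreciable base = $80,376 − $5,700 = $74,676.
Sum of the years' digits = 6+5+4+3+2+1 = 21.
Year 1: $74,676 × 6/21 = $21,336. Book value $59,040.
Year 2: $74,676 × 5/21 = $17,780. Book value $41,260.
Year 3: $74,676 × 4/21 = $14,224. Book value $27,036.

$14,224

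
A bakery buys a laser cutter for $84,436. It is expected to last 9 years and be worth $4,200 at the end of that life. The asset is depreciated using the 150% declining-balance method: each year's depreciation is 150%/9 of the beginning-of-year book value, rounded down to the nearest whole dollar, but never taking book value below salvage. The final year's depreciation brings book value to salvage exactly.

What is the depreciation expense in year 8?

Depreciable base = $84,436 − $4,200 = $80,236.
Year 1: ⌊$84,436 × 150%/9⌋ = $14,072. Book value $70,364.
Year 2: ⌊$70,364 × 150%/9⌋ = $11,727. Book value $58,637.
Year 3: ⌊$58,637 × 150%/9⌋ = $9,772. Book value $48,865.
Year 4: ⌊$48,865 × 150%/9⌋ = $8,144. Book value $40,721.
Year 5: ⌊$40,721 × 150%/9⌋ = $6,786. Book value $33,935.
Year 6: ⌊$33,935 × 150%/9⌋ = $5,655. Book value $28,280.
Year 7: ⌊$28,280 × 150%/9⌋ = $4,713. Book value $23,567.
Year 8: ⌊$23,567 × 150%/9⌋ = $3,927. Book value $19,640.

$3,927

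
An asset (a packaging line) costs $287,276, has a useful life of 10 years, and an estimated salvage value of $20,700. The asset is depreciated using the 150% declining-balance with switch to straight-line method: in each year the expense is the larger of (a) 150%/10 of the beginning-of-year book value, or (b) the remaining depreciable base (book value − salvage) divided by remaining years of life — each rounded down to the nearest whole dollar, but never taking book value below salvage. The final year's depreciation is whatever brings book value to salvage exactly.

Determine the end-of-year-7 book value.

$84,762

Depreciable base = $287,276 − $20,700 = $266,576.
Year 1: DB = ⌊$287,276 × 150%/10⌋ = $43,091; SL = ⌊$266,576/10⌋ = $26,657 → take DB $43,091. Book value $244,185.
Year 2: DB = ⌊$244,185 × 150%/10⌋ = $36,627; SL = ⌊$223,485/9⌋ = $24,831 → take DB $36,627. Book value $207,558.
Year 3: DB = ⌊$207,558 × 150%/10⌋ = $31,133; SL = ⌊$186,858/8⌋ = $23,357 → take DB $31,133. Book value $176,425.
Year 4: DB = ⌊$176,425 × 150%/10⌋ = $26,463; SL = ⌊$155,725/7⌋ = $22,246 → take DB $26,463. Book value $149,962.
Year 5: DB = ⌊$149,962 × 150%/10⌋ = $22,494; SL = ⌊$129,262/6⌋ = $21,543 → take DB $22,494. Book value $127,468.
Year 6: DB = ⌊$127,468 × 150%/10⌋ = $19,120; SL = ⌊$106,768/5⌋ = $21,353 → take SL $21,353. Book value $106,115.
Year 7: DB = ⌊$106,115 × 150%/10⌋ = $15,917; SL = ⌊$85,415/4⌋ = $21,353 → take SL $21,353. Book value $84,762.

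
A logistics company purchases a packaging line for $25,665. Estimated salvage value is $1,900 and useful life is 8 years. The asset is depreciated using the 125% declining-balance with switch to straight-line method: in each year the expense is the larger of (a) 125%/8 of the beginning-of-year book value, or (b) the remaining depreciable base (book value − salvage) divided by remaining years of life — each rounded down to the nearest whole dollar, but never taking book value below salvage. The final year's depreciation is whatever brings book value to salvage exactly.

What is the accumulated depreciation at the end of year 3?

Depreciable base = $25,665 − $1,900 = $23,765.
Year 1: DB = ⌊$25,665 × 125%/8⌋ = $4,010; SL = ⌊$23,765/8⌋ = $2,970 → take DB $4,010. Book value $21,655.
Year 2: DB = ⌊$21,655 × 125%/8⌋ = $3,383; SL = ⌊$19,755/7⌋ = $2,822 → take DB $3,383. Book value $18,272.
Year 3: DB = ⌊$18,272 × 125%/8⌋ = $2,855; SL = ⌊$16,372/6⌋ = $2,728 → take DB $2,855. Book value $15,417.
Accumulated through year 3 = $25,665 − $15,417 = $10,248.

$10,248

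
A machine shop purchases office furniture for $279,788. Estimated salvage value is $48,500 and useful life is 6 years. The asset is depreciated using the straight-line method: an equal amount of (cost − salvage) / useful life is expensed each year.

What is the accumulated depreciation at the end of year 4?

$154,192

Depreciable base = $279,788 − $48,500 = $231,288.
Annual expense = $231,288 / 6 = $38,548.
End of year 1: book value $241,240.
End of year 2: book value $202,692.
End of year 3: book value $164,144.
End of year 4: book value $125,596.
Accumulated through year 4 = $279,788 − $125,596 = $154,192.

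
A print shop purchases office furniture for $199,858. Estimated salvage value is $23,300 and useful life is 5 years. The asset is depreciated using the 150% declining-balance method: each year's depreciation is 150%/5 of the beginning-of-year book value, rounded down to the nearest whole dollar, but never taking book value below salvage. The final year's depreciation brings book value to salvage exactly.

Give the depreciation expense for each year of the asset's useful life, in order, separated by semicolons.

Depreciable base = $199,858 − $23,300 = $176,558.
Year 1: ⌊$199,858 × 150%/5⌋ = $59,957. Book value $139,901.
Year 2: ⌊$139,901 × 150%/5⌋ = $41,970. Book value $97,931.
Year 3: ⌊$97,931 × 150%/5⌋ = $29,379. Book value $68,552.
Year 4: ⌊$68,552 × 150%/5⌋ = $20,565. Book value $47,987.
Year 5 (final): $47,987 − $23,300 = $24,687. Book value $23,300.

$59,957; $41,970; $29,379; $20,565; $24,687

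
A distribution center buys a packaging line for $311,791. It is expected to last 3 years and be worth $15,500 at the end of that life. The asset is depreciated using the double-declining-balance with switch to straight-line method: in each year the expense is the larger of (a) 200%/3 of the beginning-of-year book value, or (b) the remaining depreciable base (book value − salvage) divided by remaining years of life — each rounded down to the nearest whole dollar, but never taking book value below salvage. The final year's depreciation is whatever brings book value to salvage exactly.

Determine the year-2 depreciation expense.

Depreciable base = $311,791 − $15,500 = $296,291.
Year 1: DB = ⌊$311,791 × 200%/3⌋ = $207,860; SL = ⌊$296,291/3⌋ = $98,763 → take DB $207,860. Book value $103,931.
Year 2: DB = ⌊$103,931 × 200%/3⌋ = $69,287; SL = ⌊$88,431/2⌋ = $44,215 → take DB $69,287. Book value $34,644.

$69,287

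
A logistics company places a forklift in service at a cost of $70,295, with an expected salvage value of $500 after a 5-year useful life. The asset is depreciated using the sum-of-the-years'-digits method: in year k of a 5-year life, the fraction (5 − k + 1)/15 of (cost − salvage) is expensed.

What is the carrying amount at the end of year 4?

Depreciable base = $70,295 − $500 = $69,795.
Sum of the years' digits = 5+4+3+2+1 = 15.
Year 1: $69,795 × 5/15 = $23,265. Book value $47,030.
Year 2: $69,795 × 4/15 = $18,612. Book value $28,418.
Year 3: $69,795 × 3/15 = $13,959. Book value $14,459.
Year 4: $69,795 × 2/15 = $9,306. Book value $5,153.

$5,153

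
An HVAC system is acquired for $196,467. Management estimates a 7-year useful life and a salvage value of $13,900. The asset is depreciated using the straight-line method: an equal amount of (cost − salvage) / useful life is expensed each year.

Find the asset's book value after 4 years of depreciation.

Depreciable base = $196,467 − $13,900 = $182,567.
Annual expense = $182,567 / 7 = $26,081.
End of year 1: book value $170,386.
End of year 2: book value $144,305.
End of year 3: book value $118,224.
End of year 4: book value $92,143.

$92,143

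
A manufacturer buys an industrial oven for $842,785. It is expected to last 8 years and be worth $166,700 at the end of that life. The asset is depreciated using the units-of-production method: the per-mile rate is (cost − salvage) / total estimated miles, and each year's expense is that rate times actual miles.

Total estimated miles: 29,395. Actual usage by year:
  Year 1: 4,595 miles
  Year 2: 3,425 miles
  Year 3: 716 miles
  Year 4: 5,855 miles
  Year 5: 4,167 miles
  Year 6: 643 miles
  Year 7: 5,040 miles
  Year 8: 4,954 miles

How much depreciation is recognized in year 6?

$14,789

Depreciable base = $842,785 − $166,700 = $676,085.
Rate = $676,085 / 29,395 miles = $23 per mile.
Year 1: 4,595 × $23 = $105,685. Book value $737,100.
Year 2: 3,425 × $23 = $78,775. Book value $658,325.
Year 3: 716 × $23 = $16,468. Book value $641,857.
Year 4: 5,855 × $23 = $134,665. Book value $507,192.
Year 5: 4,167 × $23 = $95,841. Book value $411,351.
Year 6: 643 × $23 = $14,789. Book value $396,562.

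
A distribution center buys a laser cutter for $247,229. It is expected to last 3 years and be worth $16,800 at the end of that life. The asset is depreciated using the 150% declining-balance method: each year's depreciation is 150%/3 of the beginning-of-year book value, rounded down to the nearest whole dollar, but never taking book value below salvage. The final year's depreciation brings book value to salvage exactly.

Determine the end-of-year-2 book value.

$61,808

Depreciable base = $247,229 − $16,800 = $230,429.
Year 1: ⌊$247,229 × 150%/3⌋ = $123,614. Book value $123,615.
Year 2: ⌊$123,615 × 150%/3⌋ = $61,807. Book value $61,808.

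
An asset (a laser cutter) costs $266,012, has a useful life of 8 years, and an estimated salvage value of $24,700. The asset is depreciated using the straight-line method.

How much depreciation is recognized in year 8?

$30,164

Depreciable base = $266,012 − $24,700 = $241,312.
Annual expense = $241,312 / 8 = $30,164.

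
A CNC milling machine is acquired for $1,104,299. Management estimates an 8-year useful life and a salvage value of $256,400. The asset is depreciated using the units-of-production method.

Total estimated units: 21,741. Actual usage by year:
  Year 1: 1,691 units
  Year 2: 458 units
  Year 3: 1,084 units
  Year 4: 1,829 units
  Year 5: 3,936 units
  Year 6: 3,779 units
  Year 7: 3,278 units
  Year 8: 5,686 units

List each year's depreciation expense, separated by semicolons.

$65,949; $17,862; $42,276; $71,331; $153,504; $147,381; $127,842; $221,754

Depreciable base = $1,104,299 − $256,400 = $847,899.
Rate = $847,899 / 21,741 units = $39 per unit.
Year 1: 1,691 × $39 = $65,949. Book value $1,038,350.
Year 2: 458 × $39 = $17,862. Book value $1,020,488.
Year 3: 1,084 × $39 = $42,276. Book value $978,212.
Year 4: 1,829 × $39 = $71,331. Book value $906,881.
Year 5: 3,936 × $39 = $153,504. Book value $753,377.
Year 6: 3,779 × $39 = $147,381. Book value $605,996.
Year 7: 3,278 × $39 = $127,842. Book value $478,154.
Year 8: 5,686 × $39 = $221,754. Book value $256,400.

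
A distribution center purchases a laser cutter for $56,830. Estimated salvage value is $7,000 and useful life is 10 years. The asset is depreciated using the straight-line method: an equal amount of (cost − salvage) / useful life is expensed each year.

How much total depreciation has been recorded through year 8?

$39,864

Depreciable base = $56,830 − $7,000 = $49,830.
Annual expense = $49,830 / 10 = $4,983.
End of year 1: book value $51,847.
End of year 2: book value $46,864.
End of year 3: book value $41,881.
End of year 4: book value $36,898.
End of year 5: book value $31,915.
End of year 6: book value $26,932.
End of year 7: book value $21,949.
End of year 8: book value $16,966.
Accumulated through year 8 = $56,830 − $16,966 = $39,864.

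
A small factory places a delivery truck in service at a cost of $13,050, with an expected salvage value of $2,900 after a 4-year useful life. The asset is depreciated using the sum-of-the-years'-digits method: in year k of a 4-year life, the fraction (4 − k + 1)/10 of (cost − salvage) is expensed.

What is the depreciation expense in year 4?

$1,015

Depreciable base = $13,050 − $2,900 = $10,150.
Sum of the years' digits = 4+3+2+1 = 10.
Year 1: $10,150 × 4/10 = $4,060. Book value $8,990.
Year 2: $10,150 × 3/10 = $3,045. Book value $5,945.
Year 3: $10,150 × 2/10 = $2,030. Book value $3,915.
Year 4: $10,150 × 1/10 = $1,015. Book value $2,900.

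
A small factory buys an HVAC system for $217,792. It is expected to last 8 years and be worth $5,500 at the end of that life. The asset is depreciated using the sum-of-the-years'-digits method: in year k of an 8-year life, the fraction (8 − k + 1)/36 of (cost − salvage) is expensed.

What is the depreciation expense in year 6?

Depreciable base = $217,792 − $5,500 = $212,292.
Sum of the years' digits = 8+7+6+5+4+3+2+1 = 36.
Year 1: $212,292 × 8/36 = $47,176. Book value $170,616.
Year 2: $212,292 × 7/36 = $41,279. Book value $129,337.
Year 3: $212,292 × 6/36 = $35,382. Book value $93,955.
Year 4: $212,292 × 5/36 = $29,485. Book value $64,470.
Year 5: $212,292 × 4/36 = $23,588. Book value $40,882.
Year 6: $212,292 × 3/36 = $17,691. Book value $23,191.

$17,691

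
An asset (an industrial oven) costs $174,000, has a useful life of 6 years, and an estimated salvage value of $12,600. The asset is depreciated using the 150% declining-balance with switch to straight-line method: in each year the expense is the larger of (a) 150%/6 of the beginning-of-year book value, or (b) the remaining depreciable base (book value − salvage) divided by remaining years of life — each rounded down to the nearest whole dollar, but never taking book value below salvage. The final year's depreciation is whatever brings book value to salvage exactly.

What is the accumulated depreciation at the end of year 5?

Depreciable base = $174,000 − $12,600 = $161,400.
Year 1: DB = ⌊$174,000 × 150%/6⌋ = $43,500; SL = ⌊$161,400/6⌋ = $26,900 → take DB $43,500. Book value $130,500.
Year 2: DB = ⌊$130,500 × 150%/6⌋ = $32,625; SL = ⌊$117,900/5⌋ = $23,580 → take DB $32,625. Book value $97,875.
Year 3: DB = ⌊$97,875 × 150%/6⌋ = $24,468; SL = ⌊$85,275/4⌋ = $21,318 → take DB $24,468. Book value $73,407.
Year 4: DB = ⌊$73,407 × 150%/6⌋ = $18,351; SL = ⌊$60,807/3⌋ = $20,269 → take SL $20,269. Book value $53,138.
Year 5: DB = ⌊$53,138 × 150%/6⌋ = $13,284; SL = ⌊$40,538/2⌋ = $20,269 → take SL $20,269. Book value $32,869.
Accumulated through year 5 = $174,000 − $32,869 = $141,131.

$141,131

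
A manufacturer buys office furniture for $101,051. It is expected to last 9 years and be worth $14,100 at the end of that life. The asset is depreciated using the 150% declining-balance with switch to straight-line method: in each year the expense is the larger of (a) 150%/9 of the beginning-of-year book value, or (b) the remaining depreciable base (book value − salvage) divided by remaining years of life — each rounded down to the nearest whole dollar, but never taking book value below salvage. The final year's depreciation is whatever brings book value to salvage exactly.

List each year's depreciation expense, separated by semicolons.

Depreciable base = $101,051 − $14,100 = $86,951.
Year 1: DB = ⌊$101,051 × 150%/9⌋ = $16,841; SL = ⌊$86,951/9⌋ = $9,661 → take DB $16,841. Book value $84,210.
Year 2: DB = ⌊$84,210 × 150%/9⌋ = $14,035; SL = ⌊$70,110/8⌋ = $8,763 → take DB $14,035. Book value $70,175.
Year 3: DB = ⌊$70,175 × 150%/9⌋ = $11,695; SL = ⌊$56,075/7⌋ = $8,010 → take DB $11,695. Book value $58,480.
Year 4: DB = ⌊$58,480 × 150%/9⌋ = $9,746; SL = ⌊$44,380/6⌋ = $7,396 → take DB $9,746. Book value $48,734.
Year 5: DB = ⌊$48,734 × 150%/9⌋ = $8,122; SL = ⌊$34,634/5⌋ = $6,926 → take DB $8,122. Book value $40,612.
Year 6: DB = ⌊$40,612 × 150%/9⌋ = $6,768; SL = ⌊$26,512/4⌋ = $6,628 → take DB $6,768. Book value $33,844.
Year 7: DB = ⌊$33,844 × 150%/9⌋ = $5,640; SL = ⌊$19,744/3⌋ = $6,581 → take SL $6,581. Book value $27,263.
Year 8: DB = ⌊$27,263 × 150%/9⌋ = $4,543; SL = ⌊$13,163/2⌋ = $6,581 → take SL $6,581. Book value $20,682.
Year 9 (final): $20,682 − $14,100 = $6,582. Book value $14,100.

$16,841; $14,035; $11,695; $9,746; $8,122; $6,768; $6,581; $6,581; $6,582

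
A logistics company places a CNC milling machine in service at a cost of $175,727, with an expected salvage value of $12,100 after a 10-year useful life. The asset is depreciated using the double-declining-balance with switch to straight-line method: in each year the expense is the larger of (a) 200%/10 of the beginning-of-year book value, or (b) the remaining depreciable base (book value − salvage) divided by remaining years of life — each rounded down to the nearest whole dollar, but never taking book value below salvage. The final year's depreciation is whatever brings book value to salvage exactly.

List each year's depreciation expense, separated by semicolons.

Depreciable base = $175,727 − $12,100 = $163,627.
Year 1: DB = ⌊$175,727 × 200%/10⌋ = $35,145; SL = ⌊$163,627/10⌋ = $16,362 → take DB $35,145. Book value $140,582.
Year 2: DB = ⌊$140,582 × 200%/10⌋ = $28,116; SL = ⌊$128,482/9⌋ = $14,275 → take DB $28,116. Book value $112,466.
Year 3: DB = ⌊$112,466 × 200%/10⌋ = $22,493; SL = ⌊$100,366/8⌋ = $12,545 → take DB $22,493. Book value $89,973.
Year 4: DB = ⌊$89,973 × 200%/10⌋ = $17,994; SL = ⌊$77,873/7⌋ = $11,124 → take DB $17,994. Book value $71,979.
Year 5: DB = ⌊$71,979 × 200%/10⌋ = $14,395; SL = ⌊$59,879/6⌋ = $9,979 → take DB $14,395. Book value $57,584.
Year 6: DB = ⌊$57,584 × 200%/10⌋ = $11,516; SL = ⌊$45,484/5⌋ = $9,096 → take DB $11,516. Book value $46,068.
Year 7: DB = ⌊$46,068 × 200%/10⌋ = $9,213; SL = ⌊$33,968/4⌋ = $8,492 → take DB $9,213. Book value $36,855.
Year 8: DB = ⌊$36,855 × 200%/10⌋ = $7,371; SL = ⌊$24,755/3⌋ = $8,251 → take SL $8,251. Book value $28,604.
Year 9: DB = ⌊$28,604 × 200%/10⌋ = $5,720; SL = ⌊$16,504/2⌋ = $8,252 → take SL $8,252. Book value $20,352.
Year 10 (final): $20,352 − $12,100 = $8,252. Book value $12,100.

$35,145; $28,116; $22,493; $17,994; $14,395; $11,516; $9,213; $8,251; $8,252; $8,252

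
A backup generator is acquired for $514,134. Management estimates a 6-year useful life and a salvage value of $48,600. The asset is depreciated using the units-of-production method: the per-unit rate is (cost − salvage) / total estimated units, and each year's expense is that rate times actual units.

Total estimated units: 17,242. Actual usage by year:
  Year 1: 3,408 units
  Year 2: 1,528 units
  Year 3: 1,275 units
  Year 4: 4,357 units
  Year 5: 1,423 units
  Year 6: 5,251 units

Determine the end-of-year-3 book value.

$346,437

Depreciable base = $514,134 − $48,600 = $465,534.
Rate = $465,534 / 17,242 units = $27 per unit.
Year 1: 3,408 × $27 = $92,016. Book value $422,118.
Year 2: 1,528 × $27 = $41,256. Book value $380,862.
Year 3: 1,275 × $27 = $34,425. Book value $346,437.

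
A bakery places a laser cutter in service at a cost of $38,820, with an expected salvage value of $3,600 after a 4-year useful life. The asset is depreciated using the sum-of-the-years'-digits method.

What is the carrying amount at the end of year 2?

$14,166

Depreciable base = $38,820 − $3,600 = $35,220.
Sum of the years' digits = 4+3+2+1 = 10.
Year 1: $35,220 × 4/10 = $14,088. Book value $24,732.
Year 2: $35,220 × 3/10 = $10,566. Book value $14,166.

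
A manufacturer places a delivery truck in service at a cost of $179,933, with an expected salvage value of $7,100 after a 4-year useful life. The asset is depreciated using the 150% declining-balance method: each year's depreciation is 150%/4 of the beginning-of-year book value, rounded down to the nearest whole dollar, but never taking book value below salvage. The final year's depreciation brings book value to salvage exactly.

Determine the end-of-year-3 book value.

Depreciable base = $179,933 − $7,100 = $172,833.
Year 1: ⌊$179,933 × 150%/4⌋ = $67,474. Book value $112,459.
Year 2: ⌊$112,459 × 150%/4⌋ = $42,172. Book value $70,287.
Year 3: ⌊$70,287 × 150%/4⌋ = $26,357. Book value $43,930.

$43,930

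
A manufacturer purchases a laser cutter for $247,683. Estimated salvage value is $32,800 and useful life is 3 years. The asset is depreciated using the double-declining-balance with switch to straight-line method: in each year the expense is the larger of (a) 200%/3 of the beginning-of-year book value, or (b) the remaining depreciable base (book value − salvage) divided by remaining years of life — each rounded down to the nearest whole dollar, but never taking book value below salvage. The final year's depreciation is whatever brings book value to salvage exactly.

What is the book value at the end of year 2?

$32,800

Depreciable base = $247,683 − $32,800 = $214,883.
Year 1: DB = ⌊$247,683 × 200%/3⌋ = $165,122; SL = ⌊$214,883/3⌋ = $71,627 → take DB $165,122. Book value $82,561.
Year 2: DB = ⌊$82,561 × 200%/3⌋ = $55,040; SL = ⌊$49,761/2⌋ = $24,880 → take DB $55,040, capped at $49,761. Book value $32,800.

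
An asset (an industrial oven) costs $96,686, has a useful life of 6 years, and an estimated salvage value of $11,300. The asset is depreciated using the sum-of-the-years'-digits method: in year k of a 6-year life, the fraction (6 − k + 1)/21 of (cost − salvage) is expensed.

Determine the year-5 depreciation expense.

Depreciable base = $96,686 − $11,300 = $85,386.
Sum of the years' digits = 6+5+4+3+2+1 = 21.
Year 1: $85,386 × 6/21 = $24,396. Book value $72,290.
Year 2: $85,386 × 5/21 = $20,330. Book value $51,960.
Year 3: $85,386 × 4/21 = $16,264. Book value $35,696.
Year 4: $85,386 × 3/21 = $12,198. Book value $23,498.
Year 5: $85,386 × 2/21 = $8,132. Book value $15,366.

$8,132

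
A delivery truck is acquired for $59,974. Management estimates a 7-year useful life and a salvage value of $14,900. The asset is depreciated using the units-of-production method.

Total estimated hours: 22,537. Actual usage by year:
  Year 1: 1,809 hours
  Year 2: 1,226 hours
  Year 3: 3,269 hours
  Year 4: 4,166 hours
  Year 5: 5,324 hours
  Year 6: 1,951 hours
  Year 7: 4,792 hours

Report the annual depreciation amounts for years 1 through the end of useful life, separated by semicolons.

$3,618; $2,452; $6,538; $8,332; $10,648; $3,902; $9,584

Depreciable base = $59,974 − $14,900 = $45,074.
Rate = $45,074 / 22,537 hours = $2 per hour.
Year 1: 1,809 × $2 = $3,618. Book value $56,356.
Year 2: 1,226 × $2 = $2,452. Book value $53,904.
Year 3: 3,269 × $2 = $6,538. Book value $47,366.
Year 4: 4,166 × $2 = $8,332. Book value $39,034.
Year 5: 5,324 × $2 = $10,648. Book value $28,386.
Year 6: 1,951 × $2 = $3,902. Book value $24,484.
Year 7: 4,792 × $2 = $9,584. Book value $14,900.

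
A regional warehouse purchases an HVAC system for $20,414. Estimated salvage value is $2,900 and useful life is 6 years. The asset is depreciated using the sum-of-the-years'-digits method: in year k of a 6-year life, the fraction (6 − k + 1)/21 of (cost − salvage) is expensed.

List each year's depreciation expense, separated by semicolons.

$5,004; $4,170; $3,336; $2,502; $1,668; $834

Depreciable base = $20,414 − $2,900 = $17,514.
Sum of the years' digits = 6+5+4+3+2+1 = 21.
Year 1: $17,514 × 6/21 = $5,004. Book value $15,410.
Year 2: $17,514 × 5/21 = $4,170. Book value $11,240.
Year 3: $17,514 × 4/21 = $3,336. Book value $7,904.
Year 4: $17,514 × 3/21 = $2,502. Book value $5,402.
Year 5: $17,514 × 2/21 = $1,668. Book value $3,734.
Year 6: $17,514 × 1/21 = $834. Book value $2,900.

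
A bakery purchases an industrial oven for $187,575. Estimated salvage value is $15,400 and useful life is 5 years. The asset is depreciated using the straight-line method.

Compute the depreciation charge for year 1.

$34,435

Depreciable base = $187,575 − $15,400 = $172,175.
Annual expense = $172,175 / 5 = $34,435.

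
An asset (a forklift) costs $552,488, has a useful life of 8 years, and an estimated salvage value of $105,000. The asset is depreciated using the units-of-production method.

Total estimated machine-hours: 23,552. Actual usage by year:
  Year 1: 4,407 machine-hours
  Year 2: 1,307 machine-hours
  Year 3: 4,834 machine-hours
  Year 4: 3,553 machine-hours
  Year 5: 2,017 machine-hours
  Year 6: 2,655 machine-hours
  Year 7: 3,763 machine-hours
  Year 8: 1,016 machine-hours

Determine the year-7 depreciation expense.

Depreciable base = $552,488 − $105,000 = $447,488.
Rate = $447,488 / 23,552 machine-hours = $19 per machine-hour.
Year 1: 4,407 × $19 = $83,733. Book value $468,755.
Year 2: 1,307 × $19 = $24,833. Book value $443,922.
Year 3: 4,834 × $19 = $91,846. Book value $352,076.
Year 4: 3,553 × $19 = $67,507. Book value $284,569.
Year 5: 2,017 × $19 = $38,323. Book value $246,246.
Year 6: 2,655 × $19 = $50,445. Book value $195,801.
Year 7: 3,763 × $19 = $71,497. Book value $124,304.

$71,497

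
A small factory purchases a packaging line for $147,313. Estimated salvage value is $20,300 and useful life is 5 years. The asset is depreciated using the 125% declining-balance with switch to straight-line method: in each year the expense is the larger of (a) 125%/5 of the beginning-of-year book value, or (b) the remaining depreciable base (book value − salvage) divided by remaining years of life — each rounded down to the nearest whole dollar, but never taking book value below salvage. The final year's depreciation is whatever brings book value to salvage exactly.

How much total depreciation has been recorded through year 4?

$106,158

Depreciable base = $147,313 − $20,300 = $127,013.
Year 1: DB = ⌊$147,313 × 125%/5⌋ = $36,828; SL = ⌊$127,013/5⌋ = $25,402 → take DB $36,828. Book value $110,485.
Year 2: DB = ⌊$110,485 × 125%/5⌋ = $27,621; SL = ⌊$90,185/4⌋ = $22,546 → take DB $27,621. Book value $82,864.
Year 3: DB = ⌊$82,864 × 125%/5⌋ = $20,716; SL = ⌊$62,564/3⌋ = $20,854 → take SL $20,854. Book value $62,010.
Year 4: DB = ⌊$62,010 × 125%/5⌋ = $15,502; SL = ⌊$41,710/2⌋ = $20,855 → take SL $20,855. Book value $41,155.
Accumulated through year 4 = $147,313 − $41,155 = $106,158.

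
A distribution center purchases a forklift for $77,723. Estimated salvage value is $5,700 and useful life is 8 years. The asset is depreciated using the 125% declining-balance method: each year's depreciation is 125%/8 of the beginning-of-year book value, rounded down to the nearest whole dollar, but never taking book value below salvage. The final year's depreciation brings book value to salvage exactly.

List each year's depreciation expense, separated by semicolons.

$12,144; $10,246; $8,645; $7,295; $6,155; $5,193; $4,382; $17,963

Depreciable base = $77,723 − $5,700 = $72,023.
Year 1: ⌊$77,723 × 125%/8⌋ = $12,144. Book value $65,579.
Year 2: ⌊$65,579 × 125%/8⌋ = $10,246. Book value $55,333.
Year 3: ⌊$55,333 × 125%/8⌋ = $8,645. Book value $46,688.
Year 4: ⌊$46,688 × 125%/8⌋ = $7,295. Book value $39,393.
Year 5: ⌊$39,393 × 125%/8⌋ = $6,155. Book value $33,238.
Year 6: ⌊$33,238 × 125%/8⌋ = $5,193. Book value $28,045.
Year 7: ⌊$28,045 × 125%/8⌋ = $4,382. Book value $23,663.
Year 8 (final): $23,663 − $5,700 = $17,963. Book value $5,700.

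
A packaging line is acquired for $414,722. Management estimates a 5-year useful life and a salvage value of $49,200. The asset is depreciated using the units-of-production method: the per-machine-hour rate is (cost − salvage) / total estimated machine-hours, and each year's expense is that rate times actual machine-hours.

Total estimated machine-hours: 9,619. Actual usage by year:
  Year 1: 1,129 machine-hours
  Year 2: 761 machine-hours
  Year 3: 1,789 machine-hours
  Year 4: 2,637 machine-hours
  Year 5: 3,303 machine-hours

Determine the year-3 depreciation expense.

Depreciable base = $414,722 − $49,200 = $365,522.
Rate = $365,522 / 9,619 machine-hours = $38 per machine-hour.
Year 1: 1,129 × $38 = $42,902. Book value $371,820.
Year 2: 761 × $38 = $28,918. Book value $342,902.
Year 3: 1,789 × $38 = $67,982. Book value $274,920.

$67,982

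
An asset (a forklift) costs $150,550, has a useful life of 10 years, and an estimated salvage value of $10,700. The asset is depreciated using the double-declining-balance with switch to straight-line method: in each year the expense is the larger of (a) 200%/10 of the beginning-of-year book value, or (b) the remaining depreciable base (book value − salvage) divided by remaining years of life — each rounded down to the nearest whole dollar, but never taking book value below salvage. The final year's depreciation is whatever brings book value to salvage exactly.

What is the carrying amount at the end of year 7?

Depreciable base = $150,550 − $10,700 = $139,850.
Year 1: DB = ⌊$150,550 × 200%/10⌋ = $30,110; SL = ⌊$139,850/10⌋ = $13,985 → take DB $30,110. Book value $120,440.
Year 2: DB = ⌊$120,440 × 200%/10⌋ = $24,088; SL = ⌊$109,740/9⌋ = $12,193 → take DB $24,088. Book value $96,352.
Year 3: DB = ⌊$96,352 × 200%/10⌋ = $19,270; SL = ⌊$85,652/8⌋ = $10,706 → take DB $19,270. Book value $77,082.
Year 4: DB = ⌊$77,082 × 200%/10⌋ = $15,416; SL = ⌊$66,382/7⌋ = $9,483 → take DB $15,416. Book value $61,666.
Year 5: DB = ⌊$61,666 × 200%/10⌋ = $12,333; SL = ⌊$50,966/6⌋ = $8,494 → take DB $12,333. Book value $49,333.
Year 6: DB = ⌊$49,333 × 200%/10⌋ = $9,866; SL = ⌊$38,633/5⌋ = $7,726 → take DB $9,866. Book value $39,467.
Year 7: DB = ⌊$39,467 × 200%/10⌋ = $7,893; SL = ⌊$28,767/4⌋ = $7,191 → take DB $7,893. Book value $31,574.

$31,574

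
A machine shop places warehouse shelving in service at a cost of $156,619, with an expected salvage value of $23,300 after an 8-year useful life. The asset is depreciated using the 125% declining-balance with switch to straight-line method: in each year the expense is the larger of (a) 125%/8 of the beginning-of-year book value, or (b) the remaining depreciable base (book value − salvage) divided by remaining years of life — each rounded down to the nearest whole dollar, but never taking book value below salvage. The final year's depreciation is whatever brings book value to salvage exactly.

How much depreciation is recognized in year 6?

$14,020

Depreciable base = $156,619 − $23,300 = $133,319.
Year 1: DB = ⌊$156,619 × 125%/8⌋ = $24,471; SL = ⌊$133,319/8⌋ = $16,664 → take DB $24,471. Book value $132,148.
Year 2: DB = ⌊$132,148 × 125%/8⌋ = $20,648; SL = ⌊$108,848/7⌋ = $15,549 → take DB $20,648. Book value $111,500.
Year 3: DB = ⌊$111,500 × 125%/8⌋ = $17,421; SL = ⌊$88,200/6⌋ = $14,700 → take DB $17,421. Book value $94,079.
Year 4: DB = ⌊$94,079 × 125%/8⌋ = $14,699; SL = ⌊$70,779/5⌋ = $14,155 → take DB $14,699. Book value $79,380.
Year 5: DB = ⌊$79,380 × 125%/8⌋ = $12,403; SL = ⌊$56,080/4⌋ = $14,020 → take SL $14,020. Book value $65,360.
Year 6: DB = ⌊$65,360 × 125%/8⌋ = $10,212; SL = ⌊$42,060/3⌋ = $14,020 → take SL $14,020. Book value $51,340.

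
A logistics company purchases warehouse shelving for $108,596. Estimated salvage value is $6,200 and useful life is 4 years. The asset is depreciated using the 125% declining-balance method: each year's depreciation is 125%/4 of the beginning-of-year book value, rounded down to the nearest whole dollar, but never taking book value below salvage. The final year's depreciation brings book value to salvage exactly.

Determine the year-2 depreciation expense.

$23,331

Depreciable base = $108,596 − $6,200 = $102,396.
Year 1: ⌊$108,596 × 125%/4⌋ = $33,936. Book value $74,660.
Year 2: ⌊$74,660 × 125%/4⌋ = $23,331. Book value $51,329.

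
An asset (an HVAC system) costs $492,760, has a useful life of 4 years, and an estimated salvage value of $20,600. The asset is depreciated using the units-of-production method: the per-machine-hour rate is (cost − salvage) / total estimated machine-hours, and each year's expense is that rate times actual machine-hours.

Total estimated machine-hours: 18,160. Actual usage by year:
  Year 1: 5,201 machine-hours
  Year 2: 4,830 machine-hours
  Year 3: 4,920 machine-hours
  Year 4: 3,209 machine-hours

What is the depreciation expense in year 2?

$125,580

Depreciable base = $492,760 − $20,600 = $472,160.
Rate = $472,160 / 18,160 machine-hours = $26 per machine-hour.
Year 1: 5,201 × $26 = $135,226. Book value $357,534.
Year 2: 4,830 × $26 = $125,580. Book value $231,954.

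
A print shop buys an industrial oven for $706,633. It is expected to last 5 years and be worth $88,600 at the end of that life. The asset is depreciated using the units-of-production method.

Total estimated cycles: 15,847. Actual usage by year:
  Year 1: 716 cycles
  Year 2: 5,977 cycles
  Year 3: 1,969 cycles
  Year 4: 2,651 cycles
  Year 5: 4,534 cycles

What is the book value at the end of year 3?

$368,815

Depreciable base = $706,633 − $88,600 = $618,033.
Rate = $618,033 / 15,847 cycles = $39 per cycle.
Year 1: 716 × $39 = $27,924. Book value $678,709.
Year 2: 5,977 × $39 = $233,103. Book value $445,606.
Year 3: 1,969 × $39 = $76,791. Book value $368,815.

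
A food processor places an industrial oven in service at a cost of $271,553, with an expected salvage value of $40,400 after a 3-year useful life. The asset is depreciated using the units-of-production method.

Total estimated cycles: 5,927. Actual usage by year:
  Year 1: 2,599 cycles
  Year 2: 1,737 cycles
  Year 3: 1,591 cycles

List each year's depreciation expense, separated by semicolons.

$101,361; $67,743; $62,049

Depreciable base = $271,553 − $40,400 = $231,153.
Rate = $231,153 / 5,927 cycles = $39 per cycle.
Year 1: 2,599 × $39 = $101,361. Book value $170,192.
Year 2: 1,737 × $39 = $67,743. Book value $102,449.
Year 3: 1,591 × $39 = $62,049. Book value $40,400.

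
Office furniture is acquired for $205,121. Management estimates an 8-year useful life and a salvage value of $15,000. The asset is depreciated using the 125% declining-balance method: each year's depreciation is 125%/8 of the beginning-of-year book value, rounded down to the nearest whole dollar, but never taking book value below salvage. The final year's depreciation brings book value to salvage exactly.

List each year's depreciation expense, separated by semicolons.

$32,050; $27,042; $22,817; $19,251; $16,243; $13,705; $11,564; $47,449

Depreciable base = $205,121 − $15,000 = $190,121.
Year 1: ⌊$205,121 × 125%/8⌋ = $32,050. Book value $173,071.
Year 2: ⌊$173,071 × 125%/8⌋ = $27,042. Book value $146,029.
Year 3: ⌊$146,029 × 125%/8⌋ = $22,817. Book value $123,212.
Year 4: ⌊$123,212 × 125%/8⌋ = $19,251. Book value $103,961.
Year 5: ⌊$103,961 × 125%/8⌋ = $16,243. Book value $87,718.
Year 6: ⌊$87,718 × 125%/8⌋ = $13,705. Book value $74,013.
Year 7: ⌊$74,013 × 125%/8⌋ = $11,564. Book value $62,449.
Year 8 (final): $62,449 − $15,000 = $47,449. Book value $15,000.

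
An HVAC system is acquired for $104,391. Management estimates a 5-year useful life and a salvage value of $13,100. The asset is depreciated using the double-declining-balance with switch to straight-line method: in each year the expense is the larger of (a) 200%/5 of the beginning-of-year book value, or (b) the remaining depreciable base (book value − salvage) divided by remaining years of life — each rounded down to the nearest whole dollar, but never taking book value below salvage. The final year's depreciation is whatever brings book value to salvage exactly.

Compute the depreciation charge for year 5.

$430

Depreciable base = $104,391 − $13,100 = $91,291.
Year 1: DB = ⌊$104,391 × 200%/5⌋ = $41,756; SL = ⌊$91,291/5⌋ = $18,258 → take DB $41,756. Book value $62,635.
Year 2: DB = ⌊$62,635 × 200%/5⌋ = $25,054; SL = ⌊$49,535/4⌋ = $12,383 → take DB $25,054. Book value $37,581.
Year 3: DB = ⌊$37,581 × 200%/5⌋ = $15,032; SL = ⌊$24,481/3⌋ = $8,160 → take DB $15,032. Book value $22,549.
Year 4: DB = ⌊$22,549 × 200%/5⌋ = $9,019; SL = ⌊$9,449/2⌋ = $4,724 → take DB $9,019. Book value $13,530.
Year 5 (final): $13,530 − $13,100 = $430. Book value $13,100.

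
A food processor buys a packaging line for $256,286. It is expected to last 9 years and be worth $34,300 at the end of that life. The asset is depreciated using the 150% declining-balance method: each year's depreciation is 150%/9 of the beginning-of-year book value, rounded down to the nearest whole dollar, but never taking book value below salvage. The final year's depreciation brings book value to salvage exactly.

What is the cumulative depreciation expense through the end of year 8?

$196,681

Depreciable base = $256,286 − $34,300 = $221,986.
Year 1: ⌊$256,286 × 150%/9⌋ = $42,714. Book value $213,572.
Year 2: ⌊$213,572 × 150%/9⌋ = $35,595. Book value $177,977.
Year 3: ⌊$177,977 × 150%/9⌋ = $29,662. Book value $148,315.
Year 4: ⌊$148,315 × 150%/9⌋ = $24,719. Book value $123,596.
Year 5: ⌊$123,596 × 150%/9⌋ = $20,599. Book value $102,997.
Year 6: ⌊$102,997 × 150%/9⌋ = $17,166. Book value $85,831.
Year 7: ⌊$85,831 × 150%/9⌋ = $14,305. Book value $71,526.
Year 8: ⌊$71,526 × 150%/9⌋ = $11,921. Book value $59,605.
Accumulated through year 8 = $256,286 − $59,605 = $196,681.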